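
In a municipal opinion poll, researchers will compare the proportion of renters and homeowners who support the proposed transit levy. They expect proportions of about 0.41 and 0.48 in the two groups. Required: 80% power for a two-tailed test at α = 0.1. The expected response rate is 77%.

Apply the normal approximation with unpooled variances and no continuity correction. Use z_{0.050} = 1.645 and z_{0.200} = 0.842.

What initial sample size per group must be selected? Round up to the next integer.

n = 806 per group

n = (z_{α/2} + z_β)² · [p₁(1−p₁) + p₂(1−p₂)] / (p₁ − p₂)²
  = (1.645 + 0.842)² · (0.41·0.59 + 0.48·0.52) / (-0.07)²
  = (2.487)² · (0.2419 + 0.2496) / 0.0049
  = 6.1852 · 0.4915 / 0.0049
  = 620.41
Adjust for 77% response: 620.41 / 0.77 = 805.73.
Round up → n = 806 per group.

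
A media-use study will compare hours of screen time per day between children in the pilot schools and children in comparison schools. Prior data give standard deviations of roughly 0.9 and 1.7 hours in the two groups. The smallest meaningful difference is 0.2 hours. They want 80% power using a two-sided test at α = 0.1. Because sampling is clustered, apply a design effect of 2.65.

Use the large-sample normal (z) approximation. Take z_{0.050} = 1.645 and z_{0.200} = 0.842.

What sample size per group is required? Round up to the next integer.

n = 1517 per group

n = (z_{α/2} + z_β)² · (σ₁² + σ₂²) / δ²
  = (1.645 + 0.842)² · (0.9² + 1.7² = 3.7) / 0.2²
  = 6.1852 · 3.7 / 0.04
  = 572.13
Design effect: 2.65 × 572.13 = 1516.14.
Round up → n = 1517 per group.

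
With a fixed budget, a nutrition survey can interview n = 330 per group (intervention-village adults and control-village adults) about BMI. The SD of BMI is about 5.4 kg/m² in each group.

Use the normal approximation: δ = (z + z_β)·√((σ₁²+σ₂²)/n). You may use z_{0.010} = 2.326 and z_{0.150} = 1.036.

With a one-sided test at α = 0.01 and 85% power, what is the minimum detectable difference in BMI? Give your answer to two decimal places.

δ = (z_α + z_β) · √((σ₁²+σ₂²)/n)
  = (2.326 + 1.036) · √(58.32/330)
  = 3.362 · √0.17673
  = 3.362 · 0.4204
  = 1.4133

Minimum detectable difference ≈ 1.41 kg/m²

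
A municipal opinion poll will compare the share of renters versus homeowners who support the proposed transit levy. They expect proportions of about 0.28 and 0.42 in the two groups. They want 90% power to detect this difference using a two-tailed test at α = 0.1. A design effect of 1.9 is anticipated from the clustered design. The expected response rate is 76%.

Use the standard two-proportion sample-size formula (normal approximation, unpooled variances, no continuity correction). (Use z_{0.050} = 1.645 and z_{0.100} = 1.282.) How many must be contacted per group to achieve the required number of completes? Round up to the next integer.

n = (z_{α/2} + z_β)² · [p₁(1−p₁) + p₂(1−p₂)] / (p₁ − p₂)²
  = (1.645 + 1.282)² · (0.28·0.72 + 0.42·0.58) / (-0.14)²
  = (2.927)² · (0.2016 + 0.2436) / 0.0196
  = 8.5673 · 0.4452 / 0.0196
  = 194.60
Design effect: 1.9 × 194.60 = 369.74.
Adjust for 76% response: 369.74 / 0.76 = 486.50.
Round up → n = 487 per group.

n = 487 per group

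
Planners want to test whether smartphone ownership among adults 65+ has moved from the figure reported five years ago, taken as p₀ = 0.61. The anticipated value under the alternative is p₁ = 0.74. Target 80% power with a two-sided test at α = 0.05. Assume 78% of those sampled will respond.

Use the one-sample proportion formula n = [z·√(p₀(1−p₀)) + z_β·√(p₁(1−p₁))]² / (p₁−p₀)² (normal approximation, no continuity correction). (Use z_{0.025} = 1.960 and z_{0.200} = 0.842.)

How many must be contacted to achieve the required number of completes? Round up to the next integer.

n = 134

n = [z_{α/2}·√(p₀q₀) + z_β·√(p₁q₁)]² / (p₁ − p₀)²
  = [1.960·√(0.61·0.39) + 0.842·√(0.74·0.26)]² / (0.13)²
  = [1.960·0.4877 + 0.842·0.4386]² / 0.0169
  = [1.3253]² / 0.0169
  = 103.93
Adjust for 78% response: 103.93 / 0.78 = 133.25.
Round up → n = 134.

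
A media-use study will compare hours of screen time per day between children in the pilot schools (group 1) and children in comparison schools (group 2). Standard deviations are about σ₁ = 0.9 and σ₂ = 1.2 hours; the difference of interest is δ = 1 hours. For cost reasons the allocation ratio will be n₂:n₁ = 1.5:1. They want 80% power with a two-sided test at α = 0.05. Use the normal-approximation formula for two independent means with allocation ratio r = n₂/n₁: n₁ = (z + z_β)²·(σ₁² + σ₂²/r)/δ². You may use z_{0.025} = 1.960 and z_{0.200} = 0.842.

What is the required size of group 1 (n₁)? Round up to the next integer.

n₁ = 14

n₁ = (z_{α/2} + z_β)² · (σ₁² + σ₂²/r) / δ²
   = (1.960 + 0.842)² · (0.9² + 1.2²/1.5) / 1²
   = 7.8512 · (0.81 + 0.96) / 1
   = 7.8512 · 1.77 / 1
   = 13.90
Round up → n₁ = 14; n₂ = r·n₁ = 1.5 × 14 = 21.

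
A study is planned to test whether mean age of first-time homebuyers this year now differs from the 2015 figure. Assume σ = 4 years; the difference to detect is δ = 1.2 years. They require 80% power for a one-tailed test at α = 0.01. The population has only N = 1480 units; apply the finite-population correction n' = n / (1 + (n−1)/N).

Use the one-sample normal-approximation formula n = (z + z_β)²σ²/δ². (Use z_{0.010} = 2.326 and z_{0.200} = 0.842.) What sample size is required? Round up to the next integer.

n = (z_α + z_β)² · σ² / δ²
  = (2.326 + 0.842)² · 4² / 1.2²
  = 10.0362 · 16 / 1.44
  = 111.51
Finite-population correction (N = 1480): 111.51 / (1 + (111.51 − 1)/1480) = 103.77.
Round up → n = 104.

n = 104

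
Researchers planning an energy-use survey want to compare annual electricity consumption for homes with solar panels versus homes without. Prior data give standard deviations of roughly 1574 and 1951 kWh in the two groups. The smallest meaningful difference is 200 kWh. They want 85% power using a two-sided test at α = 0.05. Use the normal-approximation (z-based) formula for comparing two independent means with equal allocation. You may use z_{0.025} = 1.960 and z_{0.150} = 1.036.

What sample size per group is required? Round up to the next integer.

n = 1411 per group

n = (z_{α/2} + z_β)² · (σ₁² + σ₂²) / δ²
  = (1.960 + 1.036)² · (1574² + 1951² = 6283877) / 200²
  = 8.9760 · 6283877 / 40000
  = 1410.10
Round up → n = 1411 per group.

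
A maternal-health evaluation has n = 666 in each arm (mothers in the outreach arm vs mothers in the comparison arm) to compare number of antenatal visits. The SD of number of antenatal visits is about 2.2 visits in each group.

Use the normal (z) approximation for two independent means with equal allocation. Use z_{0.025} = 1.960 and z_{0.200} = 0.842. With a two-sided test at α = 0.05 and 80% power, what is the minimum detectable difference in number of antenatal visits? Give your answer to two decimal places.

Minimum detectable difference ≈ 0.34 visits

δ = (z_{α/2} + z_β) · √((σ₁²+σ₂²)/n)
  = (1.960 + 0.842) · √(9.68/666)
  = 2.802 · √0.01453
  = 2.802 · 0.1206
  = 0.3378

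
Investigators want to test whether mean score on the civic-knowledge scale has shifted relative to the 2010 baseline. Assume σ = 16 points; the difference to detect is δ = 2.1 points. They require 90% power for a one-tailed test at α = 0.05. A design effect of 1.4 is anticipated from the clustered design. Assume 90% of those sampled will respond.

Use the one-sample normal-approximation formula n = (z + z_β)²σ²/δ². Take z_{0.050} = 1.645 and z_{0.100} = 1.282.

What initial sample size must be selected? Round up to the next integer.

n = (z_α + z_β)² · σ² / δ²
  = (1.645 + 1.282)² · 16² / 2.1²
  = 8.5673 · 256 / 4.41
  = 497.33
Design effect: 1.4 × 497.33 = 696.27.
Adjust for 90% response: 696.27 / 0.90 = 773.63.
Round up → n = 774.

n = 774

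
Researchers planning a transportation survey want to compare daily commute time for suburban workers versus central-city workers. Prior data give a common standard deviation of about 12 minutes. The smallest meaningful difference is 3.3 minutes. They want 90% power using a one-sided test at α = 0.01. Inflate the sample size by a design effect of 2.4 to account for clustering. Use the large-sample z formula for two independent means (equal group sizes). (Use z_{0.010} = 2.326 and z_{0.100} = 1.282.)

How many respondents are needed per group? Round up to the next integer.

n = (z_α + z_β)² · (σ₁² + σ₂²) / δ²
  = (2.326 + 1.282)² · (2·12² = 288) / 3.3²
  = 13.0177 · 288 / 10.89
  = 344.27
Design effect: 2.4 × 344.27 = 826.25.
Round up → n = 827 per group.

n = 827 per group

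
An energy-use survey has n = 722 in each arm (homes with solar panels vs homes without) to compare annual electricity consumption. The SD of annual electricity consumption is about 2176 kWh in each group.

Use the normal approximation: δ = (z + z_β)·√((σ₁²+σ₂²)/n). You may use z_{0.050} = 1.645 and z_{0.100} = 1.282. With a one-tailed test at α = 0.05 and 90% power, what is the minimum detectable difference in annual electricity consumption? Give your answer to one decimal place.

δ = (z_α + z_β) · √((σ₁²+σ₂²)/n)
  = (1.645 + 1.282) · √(9469952/722)
  = 2.927 · √13116.3
  = 2.927 · 114.5263
  = 335.2185

Minimum detectable difference ≈ 335.2 kWh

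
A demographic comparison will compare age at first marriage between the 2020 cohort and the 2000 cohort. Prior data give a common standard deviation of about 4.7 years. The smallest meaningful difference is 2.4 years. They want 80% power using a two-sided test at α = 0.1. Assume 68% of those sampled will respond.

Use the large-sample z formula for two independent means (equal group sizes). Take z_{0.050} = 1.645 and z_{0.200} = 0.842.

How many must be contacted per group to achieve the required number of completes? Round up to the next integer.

n = 70 per group

n = (z_{α/2} + z_β)² · (σ₁² + σ₂²) / δ²
  = (1.645 + 0.842)² · (2·4.7² = 44.18) / 2.4²
  = 6.1852 · 44.18 / 5.76
  = 47.44
Adjust for 68% response: 47.44 / 0.68 = 69.77.
Round up → n = 70 per group.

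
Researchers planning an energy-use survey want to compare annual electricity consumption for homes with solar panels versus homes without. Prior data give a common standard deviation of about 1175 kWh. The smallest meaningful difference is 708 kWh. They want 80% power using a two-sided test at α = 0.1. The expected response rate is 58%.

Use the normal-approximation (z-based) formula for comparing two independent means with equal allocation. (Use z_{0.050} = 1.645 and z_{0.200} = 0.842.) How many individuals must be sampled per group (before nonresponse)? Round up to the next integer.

n = (z_{α/2} + z_β)² · (σ₁² + σ₂²) / δ²
  = (1.645 + 0.842)² · (2·1175² = 2761250) / 708²
  = 6.1852 · 2761250 / 501264
  = 34.07
Adjust for 58% response: 34.07 / 0.58 = 58.74.
Round up → n = 59 per group.

n = 59 per group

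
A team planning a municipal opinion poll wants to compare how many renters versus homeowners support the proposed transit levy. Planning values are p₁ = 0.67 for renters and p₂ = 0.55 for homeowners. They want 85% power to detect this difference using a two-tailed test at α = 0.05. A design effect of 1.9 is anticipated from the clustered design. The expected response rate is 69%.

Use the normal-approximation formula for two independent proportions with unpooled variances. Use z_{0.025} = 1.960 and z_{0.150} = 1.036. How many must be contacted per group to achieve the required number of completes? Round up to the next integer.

n = 805 per group

n = (z_{α/2} + z_β)² · [p₁(1−p₁) + p₂(1−p₂)] / (p₁ − p₂)²
  = (1.960 + 1.036)² · (0.67·0.33 + 0.55·0.45) / (0.12)²
  = (2.996)² · (0.2211 + 0.2475) / 0.0144
  = 8.9760 · 0.4686 / 0.0144
  = 292.09
Design effect: 1.9 × 292.09 = 554.98.
Adjust for 69% response: 554.98 / 0.69 = 804.32.
Round up → n = 805 per group.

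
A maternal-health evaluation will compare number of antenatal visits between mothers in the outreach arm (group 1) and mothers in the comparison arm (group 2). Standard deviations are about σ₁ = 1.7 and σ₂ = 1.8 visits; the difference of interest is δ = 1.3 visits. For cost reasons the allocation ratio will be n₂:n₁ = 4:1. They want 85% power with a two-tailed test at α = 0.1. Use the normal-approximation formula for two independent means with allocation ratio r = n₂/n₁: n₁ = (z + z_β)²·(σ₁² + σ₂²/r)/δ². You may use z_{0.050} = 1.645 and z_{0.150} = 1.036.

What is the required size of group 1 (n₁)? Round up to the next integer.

n₁ = (z_{α/2} + z_β)² · (σ₁² + σ₂²/r) / δ²
   = (1.645 + 1.036)² · (1.7² + 1.8²/4) / 1.3²
   = 7.1878 · (2.89 + 0.81) / 1.69
   = 7.1878 · 3.7 / 1.69
   = 15.74
Round up → n₁ = 16; n₂ = r·n₁ = 4 × 16 = 64.

n₁ = 16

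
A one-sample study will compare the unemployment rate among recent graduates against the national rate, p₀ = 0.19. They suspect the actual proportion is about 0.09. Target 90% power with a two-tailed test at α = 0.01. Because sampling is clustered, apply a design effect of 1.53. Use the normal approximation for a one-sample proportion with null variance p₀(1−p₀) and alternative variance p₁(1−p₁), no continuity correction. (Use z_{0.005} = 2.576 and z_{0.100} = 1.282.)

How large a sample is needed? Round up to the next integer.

n = [z_{α/2}·√(p₀q₀) + z_β·√(p₁q₁)]² / (p₁ − p₀)²
  = [2.576·√(0.19·0.81) + 1.282·√(0.09·0.91)]² / (-0.10)²
  = [2.576·0.3923 + 1.282·0.2862]² / 0.0100
  = [1.3775]² / 0.0100
  = 189.74
Design effect: 1.53 × 189.74 = 290.30.
Round up → n = 291.

n = 291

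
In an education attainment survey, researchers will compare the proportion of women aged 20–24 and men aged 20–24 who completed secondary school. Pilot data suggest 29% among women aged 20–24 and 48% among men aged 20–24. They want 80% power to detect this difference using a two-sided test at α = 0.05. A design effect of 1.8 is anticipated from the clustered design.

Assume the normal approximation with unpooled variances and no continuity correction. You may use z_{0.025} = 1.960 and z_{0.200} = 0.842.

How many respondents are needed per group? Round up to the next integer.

n = (z_{α/2} + z_β)² · [p₁(1−p₁) + p₂(1−p₂)] / (p₁ − p₂)²
  = (1.960 + 0.842)² · (0.29·0.71 + 0.48·0.52) / (-0.19)²
  = (2.802)² · (0.2059 + 0.2496) / 0.0361
  = 7.8512 · 0.4555 / 0.0361
  = 99.06
Design effect: 1.8 × 99.06 = 178.32.
Round up → n = 179 per group.

n = 179 per group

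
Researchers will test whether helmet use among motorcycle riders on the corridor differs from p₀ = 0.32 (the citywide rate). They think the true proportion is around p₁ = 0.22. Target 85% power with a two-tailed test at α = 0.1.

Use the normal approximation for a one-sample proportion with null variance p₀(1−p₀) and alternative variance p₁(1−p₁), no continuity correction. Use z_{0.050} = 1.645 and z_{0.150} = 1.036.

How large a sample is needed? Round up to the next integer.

n = [z_{α/2}·√(p₀q₀) + z_β·√(p₁q₁)]² / (p₁ − p₀)²
  = [1.645·√(0.32·0.68) + 1.036·√(0.22·0.78)]² / (-0.10)²
  = [1.645·0.4665 + 1.036·0.4142]² / 0.0100
  = [1.1965]² / 0.0100
  = 143.16
Round up → n = 144.

n = 144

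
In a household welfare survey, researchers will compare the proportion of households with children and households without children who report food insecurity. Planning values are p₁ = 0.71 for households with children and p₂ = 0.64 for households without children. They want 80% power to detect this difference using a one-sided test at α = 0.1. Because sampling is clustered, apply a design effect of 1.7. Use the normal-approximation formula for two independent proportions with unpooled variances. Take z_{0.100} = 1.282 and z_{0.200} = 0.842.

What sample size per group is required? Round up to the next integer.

n = 683 per group

n = (z_α + z_β)² · [p₁(1−p₁) + p₂(1−p₂)] / (p₁ − p₂)²
  = (1.282 + 0.842)² · (0.71·0.29 + 0.64·0.36) / (0.07)²
  = (2.124)² · (0.2059 + 0.2304) / 0.0049
  = 4.5114 · 0.4363 / 0.0049
  = 401.70
Design effect: 1.7 × 401.70 = 682.88.
Round up → n = 683 per group.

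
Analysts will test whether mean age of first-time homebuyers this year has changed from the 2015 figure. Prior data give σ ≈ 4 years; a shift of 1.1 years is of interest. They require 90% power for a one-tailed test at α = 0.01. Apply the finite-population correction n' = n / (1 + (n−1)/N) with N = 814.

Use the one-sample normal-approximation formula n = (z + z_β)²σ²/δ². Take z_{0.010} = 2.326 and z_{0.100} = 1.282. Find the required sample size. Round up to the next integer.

n = 143

n = (z_α + z_β)² · σ² / δ²
  = (2.326 + 1.282)² · 4² / 1.1²
  = 13.0177 · 16 / 1.21
  = 172.13
Finite-population correction (N = 814): 172.13 / (1 + (172.13 − 1)/814) = 142.23.
Round up → n = 143.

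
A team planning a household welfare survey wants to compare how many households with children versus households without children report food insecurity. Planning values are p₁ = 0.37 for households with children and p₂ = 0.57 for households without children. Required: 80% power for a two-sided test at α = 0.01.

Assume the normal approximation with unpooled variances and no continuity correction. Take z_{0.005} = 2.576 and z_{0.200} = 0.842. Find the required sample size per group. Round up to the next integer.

n = (z_{α/2} + z_β)² · [p₁(1−p₁) + p₂(1−p₂)] / (p₁ − p₂)²
  = (2.576 + 0.842)² · (0.37·0.63 + 0.57·0.43) / (-0.20)²
  = (3.418)² · (0.2331 + 0.2451) / 0.0400
  = 11.6827 · 0.4782 / 0.0400
  = 139.67
Round up → n = 140 per group.

n = 140 per group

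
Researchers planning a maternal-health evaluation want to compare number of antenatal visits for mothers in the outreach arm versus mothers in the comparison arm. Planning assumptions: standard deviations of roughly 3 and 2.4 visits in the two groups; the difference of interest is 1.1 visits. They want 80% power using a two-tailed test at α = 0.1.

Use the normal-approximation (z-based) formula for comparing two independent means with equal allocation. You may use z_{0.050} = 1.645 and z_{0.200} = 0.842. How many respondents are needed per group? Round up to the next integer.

n = 76 per group

n = (z_{α/2} + z_β)² · (σ₁² + σ₂²) / δ²
  = (1.645 + 0.842)² · (3² + 2.4² = 14.76) / 1.1²
  = 6.1852 · 14.76 / 1.21
  = 75.45
Round up → n = 76 per group.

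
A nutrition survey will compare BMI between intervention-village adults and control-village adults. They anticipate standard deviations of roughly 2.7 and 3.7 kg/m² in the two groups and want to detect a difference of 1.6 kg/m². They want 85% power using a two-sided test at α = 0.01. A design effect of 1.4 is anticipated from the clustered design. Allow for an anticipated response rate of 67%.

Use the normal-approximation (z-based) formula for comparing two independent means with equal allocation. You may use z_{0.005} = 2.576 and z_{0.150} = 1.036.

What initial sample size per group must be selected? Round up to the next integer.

n = 224 per group

n = (z_{α/2} + z_β)² · (σ₁² + σ₂²) / δ²
  = (2.576 + 1.036)² · (2.7² + 3.7² = 20.98) / 1.6²
  = 13.0465 · 20.98 / 2.56
  = 106.92
Design effect: 1.4 × 106.92 = 149.69.
Adjust for 67% response: 149.69 / 0.67 = 223.42.
Round up → n = 224 per group.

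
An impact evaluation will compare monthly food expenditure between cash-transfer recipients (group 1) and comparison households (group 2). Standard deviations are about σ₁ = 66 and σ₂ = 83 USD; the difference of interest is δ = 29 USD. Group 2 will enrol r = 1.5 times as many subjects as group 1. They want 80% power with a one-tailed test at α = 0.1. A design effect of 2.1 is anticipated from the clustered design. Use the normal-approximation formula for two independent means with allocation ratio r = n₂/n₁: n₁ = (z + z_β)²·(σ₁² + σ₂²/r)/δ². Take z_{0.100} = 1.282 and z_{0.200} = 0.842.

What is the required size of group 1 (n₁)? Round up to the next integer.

n₁ = (z_α + z_β)² · (σ₁² + σ₂²/r) / δ²
   = (1.282 + 0.842)² · (66² + 83²/1.5) / 29²
   = 4.5114 · (4356 + 4592.7) / 841
   = 4.5114 · 8948.7 / 841
   = 48.00
Design effect: 2.1 × 48.00 = 100.81.
Round up → n₁ = 101; n₂ = r·n₁ = 1.5 × 101 = 152.

n₁ = 101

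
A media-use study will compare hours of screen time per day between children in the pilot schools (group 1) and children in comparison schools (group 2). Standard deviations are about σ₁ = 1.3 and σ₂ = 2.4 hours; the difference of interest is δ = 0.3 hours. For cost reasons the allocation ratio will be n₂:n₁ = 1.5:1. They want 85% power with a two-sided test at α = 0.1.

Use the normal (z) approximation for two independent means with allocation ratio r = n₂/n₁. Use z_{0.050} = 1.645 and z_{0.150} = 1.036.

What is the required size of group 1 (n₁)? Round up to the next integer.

n₁ = (z_{α/2} + z_β)² · (σ₁² + σ₂²/r) / δ²
   = (1.645 + 1.036)² · (1.3² + 2.4²/1.5) / 0.3²
   = 7.1878 · (1.69 + 3.84) / 0.09
   = 7.1878 · 5.53 / 0.09
   = 441.65
Round up → n₁ = 442; n₂ = r·n₁ = 1.5 × 442 = 663.

n₁ = 442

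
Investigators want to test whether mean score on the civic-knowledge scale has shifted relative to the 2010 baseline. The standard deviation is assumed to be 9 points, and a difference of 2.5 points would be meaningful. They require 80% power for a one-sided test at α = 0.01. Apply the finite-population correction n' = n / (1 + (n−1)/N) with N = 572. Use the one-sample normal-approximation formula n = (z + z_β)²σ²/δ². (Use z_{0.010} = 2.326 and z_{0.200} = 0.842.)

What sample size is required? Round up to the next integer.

n = (z_α + z_β)² · σ² / δ²
  = (2.326 + 0.842)² · 9² / 2.5²
  = 10.0362 · 81 / 6.25
  = 130.07
Finite-population correction (N = 572): 130.07 / (1 + (130.07 − 1)/572) = 106.12.
Round up → n = 107.

n = 107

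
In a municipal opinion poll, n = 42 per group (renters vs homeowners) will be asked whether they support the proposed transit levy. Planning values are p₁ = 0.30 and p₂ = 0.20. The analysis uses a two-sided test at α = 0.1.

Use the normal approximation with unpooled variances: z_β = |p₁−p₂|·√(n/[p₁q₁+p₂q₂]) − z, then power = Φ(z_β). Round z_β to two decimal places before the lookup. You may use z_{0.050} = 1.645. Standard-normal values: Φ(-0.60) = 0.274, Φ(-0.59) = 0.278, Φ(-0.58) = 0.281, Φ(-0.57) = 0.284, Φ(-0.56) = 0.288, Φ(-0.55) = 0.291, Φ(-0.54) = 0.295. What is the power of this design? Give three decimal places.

Power ≈ 0.281

z_β = |p₁−p₂|·√(n/[p₁q₁+p₂q₂]) − z_{α/2}
    = 0.10 · √(42/0.3700) − 1.645
    = 0.10 · 10.6543 − 1.645
    = 1.0654 − 1.645 = -0.5796 → -0.58
Power = Φ(-0.58) = 0.281.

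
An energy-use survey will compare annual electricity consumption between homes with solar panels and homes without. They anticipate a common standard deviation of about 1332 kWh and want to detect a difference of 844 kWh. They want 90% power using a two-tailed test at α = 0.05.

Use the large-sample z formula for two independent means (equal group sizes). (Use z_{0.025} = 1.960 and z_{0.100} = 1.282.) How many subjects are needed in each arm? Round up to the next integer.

n = 53 per group

n = (z_{α/2} + z_β)² · (σ₁² + σ₂²) / δ²
  = (1.960 + 1.282)² · (2·1332² = 3548448) / 844²
  = 10.5106 · 3548448 / 712336
  = 52.36
Round up → n = 53 per group.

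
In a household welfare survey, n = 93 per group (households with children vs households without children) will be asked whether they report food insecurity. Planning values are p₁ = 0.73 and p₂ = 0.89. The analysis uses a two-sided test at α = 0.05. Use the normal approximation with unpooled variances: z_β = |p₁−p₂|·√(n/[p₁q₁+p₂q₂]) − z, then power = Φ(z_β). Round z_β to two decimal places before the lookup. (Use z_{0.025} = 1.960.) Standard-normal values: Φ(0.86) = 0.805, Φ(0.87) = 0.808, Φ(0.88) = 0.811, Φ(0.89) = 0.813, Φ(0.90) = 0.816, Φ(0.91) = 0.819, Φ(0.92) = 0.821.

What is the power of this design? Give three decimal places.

Power ≈ 0.811

z_β = |p₁−p₂|·√(n/[p₁q₁+p₂q₂]) − z_{α/2}
    = 0.16 · √(93/0.2950) − 1.960
    = 0.16 · 17.7554 − 1.960
    = 2.8409 − 1.960 = 0.8809 → 0.88
Power = Φ(0.88) = 0.811.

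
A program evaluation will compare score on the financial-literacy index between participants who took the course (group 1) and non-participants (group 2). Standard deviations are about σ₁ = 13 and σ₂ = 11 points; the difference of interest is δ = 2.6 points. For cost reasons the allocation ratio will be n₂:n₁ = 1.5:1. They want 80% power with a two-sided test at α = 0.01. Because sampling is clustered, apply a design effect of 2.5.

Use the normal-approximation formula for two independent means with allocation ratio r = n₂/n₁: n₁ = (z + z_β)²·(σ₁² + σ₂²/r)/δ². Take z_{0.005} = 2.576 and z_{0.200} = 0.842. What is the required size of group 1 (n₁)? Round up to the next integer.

n₁ = (z_{α/2} + z_β)² · (σ₁² + σ₂²/r) / δ²
   = (2.576 + 0.842)² · (13² + 11²/1.5) / 2.6²
   = 11.6827 · (169 + 80.6667) / 6.76
   = 11.6827 · 249.6667 / 6.76
   = 431.48
Design effect: 2.5 × 431.48 = 1078.69.
Round up → n₁ = 1079; n₂ = r·n₁ = 1.5 × 1079 = 1619.

n₁ = 1079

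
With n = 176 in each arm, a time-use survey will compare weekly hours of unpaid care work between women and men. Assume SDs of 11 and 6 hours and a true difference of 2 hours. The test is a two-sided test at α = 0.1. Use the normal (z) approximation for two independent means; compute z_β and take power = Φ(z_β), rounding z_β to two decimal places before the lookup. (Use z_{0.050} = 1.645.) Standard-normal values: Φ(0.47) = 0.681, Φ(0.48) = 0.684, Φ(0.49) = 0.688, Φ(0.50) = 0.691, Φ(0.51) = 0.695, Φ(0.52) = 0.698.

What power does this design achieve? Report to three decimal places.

Power ≈ 0.681

z_β = δ·√(n/(σ₁²+σ₂²)) − z_{α/2}
    = 2 · √(176/157) − 1.645
    = 2 · 1.05878 − 1.645
    = 2.1176 − 1.645 = 0.4726 → 0.47
Power = Φ(0.47) = 0.681.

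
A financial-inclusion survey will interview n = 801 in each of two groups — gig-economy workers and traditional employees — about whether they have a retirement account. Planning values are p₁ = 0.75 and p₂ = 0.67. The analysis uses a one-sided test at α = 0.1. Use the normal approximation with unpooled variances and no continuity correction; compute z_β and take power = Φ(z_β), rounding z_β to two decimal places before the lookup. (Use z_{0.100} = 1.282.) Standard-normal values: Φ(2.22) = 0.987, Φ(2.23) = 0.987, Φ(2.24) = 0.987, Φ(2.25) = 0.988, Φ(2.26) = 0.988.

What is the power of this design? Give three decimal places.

Power ≈ 0.988

z_β = |p₁−p₂|·√(n/[p₁q₁+p₂q₂]) − z_α
    = 0.08 · √(801/0.4086) − 1.282
    = 0.08 · 44.2759 − 1.282
    = 3.5421 − 1.282 = 2.2601 → 2.26
Power = Φ(2.26) = 0.988.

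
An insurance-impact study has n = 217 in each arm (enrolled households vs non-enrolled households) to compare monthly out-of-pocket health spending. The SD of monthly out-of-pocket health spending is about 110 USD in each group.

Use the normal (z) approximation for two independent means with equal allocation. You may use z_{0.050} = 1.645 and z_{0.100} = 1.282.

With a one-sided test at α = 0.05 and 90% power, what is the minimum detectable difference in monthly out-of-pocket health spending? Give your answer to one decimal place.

δ = (z_α + z_β) · √((σ₁²+σ₂²)/n)
  = (1.645 + 1.282) · √(24200/217)
  = 2.927 · √111.5207
  = 2.927 · 10.5603
  = 30.9101

Minimum detectable difference ≈ 30.9 USD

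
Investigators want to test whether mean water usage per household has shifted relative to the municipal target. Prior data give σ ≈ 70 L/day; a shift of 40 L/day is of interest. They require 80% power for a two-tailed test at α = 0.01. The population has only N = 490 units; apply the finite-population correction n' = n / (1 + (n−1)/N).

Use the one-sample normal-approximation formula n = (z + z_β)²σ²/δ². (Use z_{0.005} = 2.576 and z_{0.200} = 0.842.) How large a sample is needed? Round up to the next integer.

n = 34

n = (z_{α/2} + z_β)² · σ² / δ²
  = (2.576 + 0.842)² · 70² / 40²
  = 11.6827 · 4900 / 1600
  = 35.78
Finite-population correction (N = 490): 35.78 / (1 + (35.78 − 1)/490) = 33.41.
Round up → n = 34.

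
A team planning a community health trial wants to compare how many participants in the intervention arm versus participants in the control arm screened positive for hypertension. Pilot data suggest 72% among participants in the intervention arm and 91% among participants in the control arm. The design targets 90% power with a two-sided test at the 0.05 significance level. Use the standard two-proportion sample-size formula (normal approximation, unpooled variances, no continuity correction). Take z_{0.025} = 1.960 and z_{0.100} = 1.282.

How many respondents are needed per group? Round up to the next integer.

n = (z_{α/2} + z_β)² · [p₁(1−p₁) + p₂(1−p₂)] / (p₁ − p₂)²
  = (1.960 + 1.282)² · (0.72·0.28 + 0.91·0.09) / (-0.19)²
  = (3.242)² · (0.2016 + 0.0819) / 0.0361
  = 10.5106 · 0.2835 / 0.0361
  = 82.54
Round up → n = 83 per group.

n = 83 per group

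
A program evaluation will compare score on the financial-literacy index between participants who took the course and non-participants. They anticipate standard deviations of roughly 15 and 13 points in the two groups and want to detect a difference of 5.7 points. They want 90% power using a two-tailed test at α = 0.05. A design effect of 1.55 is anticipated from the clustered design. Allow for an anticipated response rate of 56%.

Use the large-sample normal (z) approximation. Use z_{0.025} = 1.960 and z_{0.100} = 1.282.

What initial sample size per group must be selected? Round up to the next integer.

n = 353 per group

n = (z_{α/2} + z_β)² · (σ₁² + σ₂²) / δ²
  = (1.960 + 1.282)² · (15² + 13² = 394) / 5.7²
  = 10.5106 · 394 / 32.49
  = 127.46
Design effect: 1.55 × 127.46 = 197.56.
Adjust for 56% response: 197.56 / 0.56 = 352.79.
Round up → n = 353 per group.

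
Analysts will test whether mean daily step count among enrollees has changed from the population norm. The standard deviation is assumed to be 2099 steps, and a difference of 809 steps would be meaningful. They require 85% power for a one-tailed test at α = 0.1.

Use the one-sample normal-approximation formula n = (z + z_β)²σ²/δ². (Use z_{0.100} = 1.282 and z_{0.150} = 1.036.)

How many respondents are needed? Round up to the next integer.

n = 37

n = (z_α + z_β)² · σ² / δ²
  = (1.282 + 1.036)² · 2099² / 809²
  = 5.3731 · 4405801 / 654481
  = 36.17
Round up → n = 37.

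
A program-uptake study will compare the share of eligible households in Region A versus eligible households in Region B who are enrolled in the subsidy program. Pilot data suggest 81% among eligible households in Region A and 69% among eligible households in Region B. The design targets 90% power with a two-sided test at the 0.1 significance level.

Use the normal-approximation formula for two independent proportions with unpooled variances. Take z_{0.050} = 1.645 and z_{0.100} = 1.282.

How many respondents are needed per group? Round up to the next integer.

n = (z_{α/2} + z_β)² · [p₁(1−p₁) + p₂(1−p₂)] / (p₁ − p₂)²
  = (1.645 + 1.282)² · (0.81·0.19 + 0.69·0.31) / (0.12)²
  = (2.927)² · (0.1539 + 0.2139) / 0.0144
  = 8.5673 · 0.3678 / 0.0144
  = 218.82
Round up → n = 219 per group.

n = 219 per group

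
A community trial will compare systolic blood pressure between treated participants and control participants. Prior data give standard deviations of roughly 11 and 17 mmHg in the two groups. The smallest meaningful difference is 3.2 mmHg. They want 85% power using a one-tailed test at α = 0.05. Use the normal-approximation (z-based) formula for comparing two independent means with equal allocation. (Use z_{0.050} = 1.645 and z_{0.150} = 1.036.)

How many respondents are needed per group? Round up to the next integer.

n = (z_α + z_β)² · (σ₁² + σ₂²) / δ²
  = (1.645 + 1.036)² · (11² + 17² = 410) / 3.2²
  = 7.1878 · 410 / 10.24
  = 287.79
Round up → n = 288 per group.

n = 288 per group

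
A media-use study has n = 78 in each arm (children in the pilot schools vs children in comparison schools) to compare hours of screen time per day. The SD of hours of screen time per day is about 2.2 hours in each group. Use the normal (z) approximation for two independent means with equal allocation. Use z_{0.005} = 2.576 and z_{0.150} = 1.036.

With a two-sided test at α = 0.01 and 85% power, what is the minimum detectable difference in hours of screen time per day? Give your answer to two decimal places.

Minimum detectable difference ≈ 1.27 hours

δ = (z_{α/2} + z_β) · √((σ₁²+σ₂²)/n)
  = (2.576 + 1.036) · √(9.68/78)
  = 3.612 · √0.1241
  = 3.612 · 0.3523
  = 1.2724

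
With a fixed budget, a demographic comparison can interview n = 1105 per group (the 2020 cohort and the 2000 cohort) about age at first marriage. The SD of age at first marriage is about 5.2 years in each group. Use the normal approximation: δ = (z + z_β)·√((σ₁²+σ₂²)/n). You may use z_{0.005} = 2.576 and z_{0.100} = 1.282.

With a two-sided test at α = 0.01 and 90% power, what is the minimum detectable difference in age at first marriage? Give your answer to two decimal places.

δ = (z_{α/2} + z_β) · √((σ₁²+σ₂²)/n)
  = (2.576 + 1.282) · √(54.08/1105)
  = 3.858 · √0.04894
  = 3.858 · 0.2212
  = 0.8535

Minimum detectable difference ≈ 0.85 years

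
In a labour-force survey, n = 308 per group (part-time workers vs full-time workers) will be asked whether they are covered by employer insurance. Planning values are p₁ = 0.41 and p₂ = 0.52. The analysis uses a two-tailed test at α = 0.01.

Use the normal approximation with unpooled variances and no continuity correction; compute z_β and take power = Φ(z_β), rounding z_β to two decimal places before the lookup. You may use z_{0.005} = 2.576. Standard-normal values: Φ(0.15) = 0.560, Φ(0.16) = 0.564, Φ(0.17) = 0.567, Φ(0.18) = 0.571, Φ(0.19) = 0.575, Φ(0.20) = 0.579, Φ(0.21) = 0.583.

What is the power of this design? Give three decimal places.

Power ≈ 0.571

z_β = |p₁−p₂|·√(n/[p₁q₁+p₂q₂]) − z_{α/2}
    = 0.11 · √(308/0.4915) − 2.576
    = 0.11 · 25.0330 − 2.576
    = 2.7536 − 2.576 = 0.1776 → 0.18
Power = Φ(0.18) = 0.571.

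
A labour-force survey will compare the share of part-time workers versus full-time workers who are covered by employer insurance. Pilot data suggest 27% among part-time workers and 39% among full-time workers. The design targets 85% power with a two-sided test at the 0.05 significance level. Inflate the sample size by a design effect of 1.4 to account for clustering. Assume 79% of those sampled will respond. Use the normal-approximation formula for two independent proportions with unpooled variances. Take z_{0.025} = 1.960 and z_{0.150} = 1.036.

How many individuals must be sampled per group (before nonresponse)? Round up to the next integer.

n = (z_{α/2} + z_β)² · [p₁(1−p₁) + p₂(1−p₂)] / (p₁ − p₂)²
  = (1.960 + 1.036)² · (0.27·0.73 + 0.39·0.61) / (-0.12)²
  = (2.996)² · (0.1971 + 0.2379) / 0.0144
  = 8.9760 · 0.4350 / 0.0144
  = 271.15
Design effect: 1.4 × 271.15 = 379.61.
Adjust for 79% response: 379.61 / 0.79 = 480.52.
Round up → n = 481 per group.

n = 481 per group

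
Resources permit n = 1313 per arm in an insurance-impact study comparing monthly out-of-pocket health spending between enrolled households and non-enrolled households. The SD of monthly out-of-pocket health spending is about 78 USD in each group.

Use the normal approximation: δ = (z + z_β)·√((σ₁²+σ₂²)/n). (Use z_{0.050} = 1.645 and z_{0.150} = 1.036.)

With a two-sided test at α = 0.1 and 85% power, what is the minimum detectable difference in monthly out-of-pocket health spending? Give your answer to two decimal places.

Minimum detectable difference ≈ 8.16 USD

δ = (z_{α/2} + z_β) · √((σ₁²+σ₂²)/n)
  = (1.645 + 1.036) · √(12168/1313)
  = 2.681 · √9.2673
  = 2.681 · 3.0442
  = 8.1616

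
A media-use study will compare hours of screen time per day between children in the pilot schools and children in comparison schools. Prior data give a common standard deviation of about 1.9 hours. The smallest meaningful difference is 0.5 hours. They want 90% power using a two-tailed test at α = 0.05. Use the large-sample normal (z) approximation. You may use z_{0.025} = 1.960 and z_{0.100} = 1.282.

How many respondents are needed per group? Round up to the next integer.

n = 304 per group

n = (z_{α/2} + z_β)² · (σ₁² + σ₂²) / δ²
  = (1.960 + 1.282)² · (2·1.9² = 7.22) / 0.5²
  = 10.5106 · 7.22 / 0.25
  = 303.55
Round up → n = 304 per group.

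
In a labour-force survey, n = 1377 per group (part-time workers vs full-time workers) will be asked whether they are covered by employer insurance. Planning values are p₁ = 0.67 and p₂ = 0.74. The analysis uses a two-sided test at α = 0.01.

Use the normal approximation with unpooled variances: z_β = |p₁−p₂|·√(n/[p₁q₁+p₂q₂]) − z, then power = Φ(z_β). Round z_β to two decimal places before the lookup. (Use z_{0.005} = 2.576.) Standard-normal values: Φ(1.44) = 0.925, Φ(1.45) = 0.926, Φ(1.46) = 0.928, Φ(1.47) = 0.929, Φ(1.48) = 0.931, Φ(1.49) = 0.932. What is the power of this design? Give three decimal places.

Power ≈ 0.928

z_β = |p₁−p₂|·√(n/[p₁q₁+p₂q₂]) − z_{α/2}
    = 0.07 · √(1377/0.4135) − 2.576
    = 0.07 · 57.7071 − 2.576
    = 4.0395 − 2.576 = 1.4635 → 1.46
Power = Φ(1.46) = 0.928.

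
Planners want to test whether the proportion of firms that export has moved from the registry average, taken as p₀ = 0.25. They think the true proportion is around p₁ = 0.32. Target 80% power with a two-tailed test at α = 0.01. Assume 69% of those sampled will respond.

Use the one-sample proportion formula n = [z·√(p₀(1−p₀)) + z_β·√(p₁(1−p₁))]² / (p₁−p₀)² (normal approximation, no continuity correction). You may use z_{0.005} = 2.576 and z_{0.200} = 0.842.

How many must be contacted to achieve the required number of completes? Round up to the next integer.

n = 673

n = [z_{α/2}·√(p₀q₀) + z_β·√(p₁q₁)]² / (p₁ − p₀)²
  = [2.576·√(0.25·0.75) + 0.842·√(0.32·0.68)]² / (0.07)²
  = [2.576·0.4330 + 0.842·0.4665]² / 0.0049
  = [1.5082]² / 0.0049
  = 464.23
Adjust for 69% response: 464.23 / 0.69 = 672.79.
Round up → n = 673.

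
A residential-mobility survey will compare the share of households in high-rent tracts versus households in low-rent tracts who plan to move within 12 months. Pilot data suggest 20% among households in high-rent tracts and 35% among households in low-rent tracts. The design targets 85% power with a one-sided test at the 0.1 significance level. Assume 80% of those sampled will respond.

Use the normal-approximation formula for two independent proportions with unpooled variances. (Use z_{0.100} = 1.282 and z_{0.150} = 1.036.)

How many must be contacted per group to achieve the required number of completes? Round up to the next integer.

n = 116 per group

n = (z_α + z_β)² · [p₁(1−p₁) + p₂(1−p₂)] / (p₁ − p₂)²
  = (1.282 + 1.036)² · (0.20·0.80 + 0.35·0.65) / (-0.15)²
  = (2.318)² · (0.1600 + 0.2275) / 0.0225
  = 5.3731 · 0.3875 / 0.0225
  = 92.54
Adjust for 80% response: 92.54 / 0.80 = 115.67.
Round up → n = 116 per group.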